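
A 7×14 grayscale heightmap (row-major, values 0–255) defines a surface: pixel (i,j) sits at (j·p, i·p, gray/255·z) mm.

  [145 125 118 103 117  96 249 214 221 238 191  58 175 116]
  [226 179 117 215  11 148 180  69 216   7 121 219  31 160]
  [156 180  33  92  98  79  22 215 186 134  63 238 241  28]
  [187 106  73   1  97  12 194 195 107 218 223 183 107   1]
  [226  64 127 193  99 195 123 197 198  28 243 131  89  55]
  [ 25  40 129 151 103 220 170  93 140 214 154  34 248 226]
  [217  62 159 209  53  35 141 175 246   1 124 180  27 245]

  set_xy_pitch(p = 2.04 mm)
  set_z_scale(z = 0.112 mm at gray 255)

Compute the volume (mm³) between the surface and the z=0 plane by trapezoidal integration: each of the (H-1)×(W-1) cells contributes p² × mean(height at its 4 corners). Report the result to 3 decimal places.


height_mm = gray/255 × 0.112; cell vol = 2.04² × mean(4 corners)
unit = 2.04² × 0.112 / (4×255) = 0.00045696 mm³ per gray-sum
row 0: Σ corner-gray over 13 cells = 7483  → 3.4194
row 1: Σ corner-gray over 13 cells = 6758  → 3.0881
row 2: Σ corner-gray over 13 cells = 6566  → 3.0004
row 3: Σ corner-gray over 13 cells = 6875  → 3.1416
row 4: Σ corner-gray over 13 cells = 7298  → 3.3349
row 5: Σ corner-gray over 13 cells = 6929  → 3.1663
Σ rows: total corner-gray = 41909  → 19.1507 mm³

19.151


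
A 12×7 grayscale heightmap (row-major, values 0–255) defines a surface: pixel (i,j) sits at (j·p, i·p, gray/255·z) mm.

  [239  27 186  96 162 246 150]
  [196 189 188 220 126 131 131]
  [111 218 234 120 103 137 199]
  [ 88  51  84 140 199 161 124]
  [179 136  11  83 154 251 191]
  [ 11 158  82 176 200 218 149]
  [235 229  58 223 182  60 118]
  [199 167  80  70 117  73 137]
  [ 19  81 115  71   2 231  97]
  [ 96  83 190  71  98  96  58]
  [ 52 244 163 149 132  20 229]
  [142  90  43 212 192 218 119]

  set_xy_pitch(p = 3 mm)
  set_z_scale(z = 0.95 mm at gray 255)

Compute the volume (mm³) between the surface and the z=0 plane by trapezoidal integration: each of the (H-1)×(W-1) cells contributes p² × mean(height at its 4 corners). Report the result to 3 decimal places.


height_mm = gray/255 × 0.95; cell vol = 3² × mean(4 corners)
unit = 3² × 0.95 / (4×255) = 0.00838235 mm³ per gray-sum
row 0: Σ corner-gray over 6 cells = 3858  → 32.3391
row 1: Σ corner-gray over 6 cells = 3969  → 33.2696
row 2: Σ corner-gray over 6 cells = 3416  → 28.6341
row 3: Σ corner-gray over 6 cells = 3122  → 26.1697
row 4: Σ corner-gray over 6 cells = 3468  → 29.0700
row 5: Σ corner-gray over 6 cells = 3685  → 30.8890
row 6: Σ corner-gray over 6 cells = 3207  → 26.8822
row 7: Σ corner-gray over 6 cells = 2466  → 20.6709
row 8: Σ corner-gray over 6 cells = 2346  → 19.6650
row 9: Σ corner-gray over 6 cells = 2927  → 24.5351
row 10: Σ corner-gray over 6 cells = 3468  → 29.0700
Σ rows: total corner-gray = 35932  → 301.1947 mm³

301.195


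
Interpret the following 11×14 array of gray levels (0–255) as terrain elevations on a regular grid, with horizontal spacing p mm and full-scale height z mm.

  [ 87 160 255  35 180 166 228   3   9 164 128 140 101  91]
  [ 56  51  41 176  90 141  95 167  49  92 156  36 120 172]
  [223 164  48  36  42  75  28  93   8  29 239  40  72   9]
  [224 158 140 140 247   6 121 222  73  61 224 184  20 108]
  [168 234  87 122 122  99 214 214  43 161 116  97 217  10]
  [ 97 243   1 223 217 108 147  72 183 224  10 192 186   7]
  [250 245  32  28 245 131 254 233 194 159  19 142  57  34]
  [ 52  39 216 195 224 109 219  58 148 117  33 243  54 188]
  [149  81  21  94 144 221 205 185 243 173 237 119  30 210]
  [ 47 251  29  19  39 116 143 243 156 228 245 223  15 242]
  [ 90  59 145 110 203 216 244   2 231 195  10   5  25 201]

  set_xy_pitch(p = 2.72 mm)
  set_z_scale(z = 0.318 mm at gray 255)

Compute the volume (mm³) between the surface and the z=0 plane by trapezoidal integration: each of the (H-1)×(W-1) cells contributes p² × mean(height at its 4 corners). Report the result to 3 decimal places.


155.160

height_mm = gray/255 × 0.318; cell vol = 2.72² × mean(4 corners)
unit = 2.72² × 0.318 / (4×255) = 0.00230656 mm³ per gray-sum
row 0: Σ corner-gray over 13 cells = 5972  → 13.7748
row 1: Σ corner-gray over 13 cells = 4636  → 10.6932
row 2: Σ corner-gray over 13 cells = 5504  → 12.6953
row 3: Σ corner-gray over 13 cells = 7154  → 16.5011
row 4: Σ corner-gray over 13 cells = 7346  → 16.9440
row 5: Σ corner-gray over 13 cells = 7478  → 17.2485
row 6: Σ corner-gray over 13 cells = 7312  → 16.8656
row 7: Σ corner-gray over 13 cells = 7415  → 17.1031
row 8: Σ corner-gray over 13 cells = 7568  → 17.4560
row 9: Σ corner-gray over 13 cells = 6884  → 15.8784
Σ rows: total corner-gray = 67269  → 155.1600 mm³


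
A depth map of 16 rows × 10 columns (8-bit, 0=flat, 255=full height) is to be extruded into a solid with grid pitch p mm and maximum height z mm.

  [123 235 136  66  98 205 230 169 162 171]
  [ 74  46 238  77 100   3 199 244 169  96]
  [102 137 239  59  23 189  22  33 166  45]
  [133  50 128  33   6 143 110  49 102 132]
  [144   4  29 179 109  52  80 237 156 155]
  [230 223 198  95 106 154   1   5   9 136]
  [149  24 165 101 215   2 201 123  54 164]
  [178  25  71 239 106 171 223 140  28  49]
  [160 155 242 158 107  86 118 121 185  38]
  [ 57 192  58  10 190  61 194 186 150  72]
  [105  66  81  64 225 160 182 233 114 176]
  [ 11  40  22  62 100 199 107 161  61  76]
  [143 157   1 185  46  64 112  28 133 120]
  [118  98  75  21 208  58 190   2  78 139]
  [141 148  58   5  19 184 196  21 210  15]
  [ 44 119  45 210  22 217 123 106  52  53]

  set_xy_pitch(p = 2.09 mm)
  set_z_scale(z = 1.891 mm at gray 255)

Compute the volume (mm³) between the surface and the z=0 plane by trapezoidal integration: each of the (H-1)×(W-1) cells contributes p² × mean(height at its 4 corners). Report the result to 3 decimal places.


494.025

height_mm = gray/255 × 1.891; cell vol = 2.09² × mean(4 corners)
unit = 2.09² × 1.891 / (4×255) = 0.00809811 mm³ per gray-sum
row 0: Σ corner-gray over 9 cells = 5218  → 42.2560
row 1: Σ corner-gray over 9 cells = 4205  → 34.0526
row 2: Σ corner-gray over 9 cells = 3390  → 27.4526
row 3: Σ corner-gray over 9 cells = 3498  → 28.3272
row 4: Σ corner-gray over 9 cells = 3939  → 31.8985
row 5: Σ corner-gray over 9 cells = 4031  → 32.6435
row 6: Σ corner-gray over 9 cells = 4316  → 34.9515
row 7: Σ corner-gray over 9 cells = 4775  → 38.6685
row 8: Σ corner-gray over 9 cells = 4753  → 38.4903
row 9: Σ corner-gray over 9 cells = 4742  → 38.4013
row 10: Σ corner-gray over 9 cells = 4122  → 33.3804
row 11: Σ corner-gray over 9 cells = 3306  → 26.7724
row 12: Σ corner-gray over 9 cells = 3432  → 27.7927
row 13: Σ corner-gray over 9 cells = 3555  → 28.7888
row 14: Σ corner-gray over 9 cells = 3723  → 30.1493
Σ rows: total corner-gray = 61005  → 494.0255 mm³


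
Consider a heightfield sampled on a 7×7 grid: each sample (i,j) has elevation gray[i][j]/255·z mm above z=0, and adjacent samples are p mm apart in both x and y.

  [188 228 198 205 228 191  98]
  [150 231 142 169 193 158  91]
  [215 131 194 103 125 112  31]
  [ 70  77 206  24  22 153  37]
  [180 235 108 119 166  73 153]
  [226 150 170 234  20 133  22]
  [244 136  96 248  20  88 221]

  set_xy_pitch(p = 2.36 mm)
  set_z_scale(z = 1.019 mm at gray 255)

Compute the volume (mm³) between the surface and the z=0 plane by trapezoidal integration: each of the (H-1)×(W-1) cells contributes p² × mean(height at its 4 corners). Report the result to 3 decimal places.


height_mm = gray/255 × 1.019; cell vol = 2.36² × mean(4 corners)
unit = 2.36² × 1.019 / (4×255) = 0.00556414 mm³ per gray-sum
row 0: Σ corner-gray over 6 cells = 4413  → 24.5545
row 1: Σ corner-gray over 6 cells = 3603  → 20.0476
row 2: Σ corner-gray over 6 cells = 2647  → 14.7283
row 3: Σ corner-gray over 6 cells = 2806  → 15.6130
row 4: Σ corner-gray over 6 cells = 3397  → 18.9014
row 5: Σ corner-gray over 6 cells = 3303  → 18.3784
Σ rows: total corner-gray = 20169  → 112.2231 mm³

112.223


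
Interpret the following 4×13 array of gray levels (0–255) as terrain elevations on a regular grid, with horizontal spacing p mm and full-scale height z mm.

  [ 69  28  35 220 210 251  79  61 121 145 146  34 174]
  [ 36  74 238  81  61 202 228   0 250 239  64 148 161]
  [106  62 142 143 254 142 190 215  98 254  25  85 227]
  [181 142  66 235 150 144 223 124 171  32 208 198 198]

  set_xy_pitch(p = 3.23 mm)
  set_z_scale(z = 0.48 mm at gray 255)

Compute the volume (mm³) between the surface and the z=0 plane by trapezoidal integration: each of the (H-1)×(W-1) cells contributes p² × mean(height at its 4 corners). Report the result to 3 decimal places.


100.686

height_mm = gray/255 × 0.48; cell vol = 3.23² × mean(4 corners)
unit = 3.23² × 0.48 / (4×255) = 0.0049096 mm³ per gray-sum
row 0: Σ corner-gray over 12 cells = 6270  → 30.7832
row 1: Σ corner-gray over 12 cells = 6920  → 33.9744
row 2: Σ corner-gray over 12 cells = 7318  → 35.9285
Σ rows: total corner-gray = 20508  → 100.6861 mm³


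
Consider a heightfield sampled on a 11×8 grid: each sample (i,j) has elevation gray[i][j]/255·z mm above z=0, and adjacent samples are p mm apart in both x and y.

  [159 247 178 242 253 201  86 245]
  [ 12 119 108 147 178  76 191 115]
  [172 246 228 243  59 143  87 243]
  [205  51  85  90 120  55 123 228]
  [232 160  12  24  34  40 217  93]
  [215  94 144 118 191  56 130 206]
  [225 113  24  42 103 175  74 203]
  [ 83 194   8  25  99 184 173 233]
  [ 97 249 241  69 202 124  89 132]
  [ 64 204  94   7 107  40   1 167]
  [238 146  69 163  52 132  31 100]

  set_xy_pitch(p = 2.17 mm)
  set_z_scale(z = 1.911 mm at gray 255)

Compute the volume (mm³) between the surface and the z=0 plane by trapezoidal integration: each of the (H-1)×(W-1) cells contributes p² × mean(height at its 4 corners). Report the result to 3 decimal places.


height_mm = gray/255 × 1.911; cell vol = 2.17² × mean(4 corners)
unit = 2.17² × 1.911 / (4×255) = 0.00882226 mm³ per gray-sum
row 0: Σ corner-gray over 7 cells = 4583  → 40.4324
row 1: Σ corner-gray over 7 cells = 4192  → 36.9829
row 2: Σ corner-gray over 7 cells = 3908  → 34.4774
row 3: Σ corner-gray over 7 cells = 2780  → 24.5259
row 4: Σ corner-gray over 7 cells = 3186  → 28.1077
row 5: Σ corner-gray over 7 cells = 3377  → 29.7928
row 6: Σ corner-gray over 7 cells = 3172  → 27.9842
row 7: Σ corner-gray over 7 cells = 3859  → 34.0451
row 8: Σ corner-gray over 7 cells = 3314  → 29.2370
row 9: Σ corner-gray over 7 cells = 2661  → 23.4760
Σ rows: total corner-gray = 35032  → 309.0615 mm³

309.062


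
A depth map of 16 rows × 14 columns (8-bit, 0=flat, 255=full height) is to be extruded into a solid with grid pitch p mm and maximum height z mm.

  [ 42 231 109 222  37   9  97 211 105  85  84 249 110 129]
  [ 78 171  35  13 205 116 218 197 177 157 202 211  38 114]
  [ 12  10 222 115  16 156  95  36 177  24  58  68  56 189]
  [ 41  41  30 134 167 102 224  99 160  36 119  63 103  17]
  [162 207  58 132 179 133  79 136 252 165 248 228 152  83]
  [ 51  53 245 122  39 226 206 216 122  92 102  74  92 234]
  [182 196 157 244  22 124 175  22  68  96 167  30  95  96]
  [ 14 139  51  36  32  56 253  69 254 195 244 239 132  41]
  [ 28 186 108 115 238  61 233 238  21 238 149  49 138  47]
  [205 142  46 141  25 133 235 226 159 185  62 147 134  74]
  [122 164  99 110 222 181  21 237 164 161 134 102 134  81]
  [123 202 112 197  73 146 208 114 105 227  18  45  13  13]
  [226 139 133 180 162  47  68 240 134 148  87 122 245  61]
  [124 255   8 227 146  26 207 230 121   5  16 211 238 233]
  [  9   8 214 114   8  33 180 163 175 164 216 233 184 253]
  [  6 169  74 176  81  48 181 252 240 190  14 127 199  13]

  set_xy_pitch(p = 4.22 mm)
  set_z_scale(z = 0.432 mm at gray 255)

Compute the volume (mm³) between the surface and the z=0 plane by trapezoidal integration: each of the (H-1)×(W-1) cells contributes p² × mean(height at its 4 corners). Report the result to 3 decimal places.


770.650

height_mm = gray/255 × 0.432; cell vol = 4.22² × mean(4 corners)
unit = 4.22² × 0.432 / (4×255) = 0.00754238 mm³ per gray-sum
row 0: Σ corner-gray over 13 cells = 6941  → 52.3517
row 1: Σ corner-gray over 13 cells = 5939  → 44.7942
row 2: Σ corner-gray over 13 cells = 4881  → 36.8144
row 3: Σ corner-gray over 13 cells = 6797  → 51.2656
row 4: Σ corner-gray over 13 cells = 7646  → 57.6690
row 5: Σ corner-gray over 13 cells = 6533  → 49.2744
row 6: Σ corner-gray over 13 cells = 6525  → 49.2140
row 7: Σ corner-gray over 13 cells = 7078  → 53.3850
row 8: Σ corner-gray over 13 cells = 7172  → 54.0940
row 9: Σ corner-gray over 13 cells = 7210  → 54.3806
row 10: Σ corner-gray over 13 cells = 6717  → 50.6622
row 11: Σ corner-gray over 13 cells = 6753  → 50.9337
row 12: Σ corner-gray over 13 cells = 7434  → 56.0701
row 13: Σ corner-gray over 13 cells = 7383  → 55.6854
row 14: Σ corner-gray over 13 cells = 7167  → 54.0562
Σ rows: total corner-gray = 102176  → 770.6503 mm³


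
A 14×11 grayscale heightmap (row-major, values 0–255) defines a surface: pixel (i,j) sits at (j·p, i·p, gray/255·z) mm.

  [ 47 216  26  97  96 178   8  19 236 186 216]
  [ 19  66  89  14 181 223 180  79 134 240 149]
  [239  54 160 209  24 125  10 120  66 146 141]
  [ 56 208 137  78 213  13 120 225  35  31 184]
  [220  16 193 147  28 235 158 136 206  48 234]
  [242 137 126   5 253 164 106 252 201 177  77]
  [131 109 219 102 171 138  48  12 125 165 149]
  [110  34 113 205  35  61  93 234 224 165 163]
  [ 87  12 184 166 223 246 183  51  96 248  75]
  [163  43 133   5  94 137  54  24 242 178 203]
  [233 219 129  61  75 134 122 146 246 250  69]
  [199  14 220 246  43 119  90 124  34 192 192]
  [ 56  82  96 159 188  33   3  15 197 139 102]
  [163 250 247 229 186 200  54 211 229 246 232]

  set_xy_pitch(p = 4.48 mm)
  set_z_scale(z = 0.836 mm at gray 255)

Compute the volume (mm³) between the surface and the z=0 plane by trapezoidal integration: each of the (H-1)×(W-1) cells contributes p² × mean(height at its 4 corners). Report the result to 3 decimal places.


height_mm = gray/255 × 0.836; cell vol = 4.48² × mean(4 corners)
unit = 4.48² × 0.836 / (4×255) = 0.0164499 mm³ per gray-sum
row 0: Σ corner-gray over 10 cells = 4967  → 81.7064
row 1: Σ corner-gray over 10 cells = 4788  → 78.7619
row 2: Σ corner-gray over 10 cells = 4568  → 75.1429
row 3: Σ corner-gray over 10 cells = 5148  → 84.6839
row 4: Σ corner-gray over 10 cells = 5949  → 97.8602
row 5: Σ corner-gray over 10 cells = 5619  → 92.4317
row 6: Σ corner-gray over 10 cells = 5059  → 83.2198
row 7: Σ corner-gray over 10 cells = 5581  → 91.8067
row 8: Σ corner-gray over 10 cells = 5166  → 84.9800
row 9: Σ corner-gray over 10 cells = 5252  → 86.3947
row 10: Σ corner-gray over 10 cells = 5621  → 92.4646
row 11: Σ corner-gray over 10 cells = 4537  → 74.6330
row 12: Σ corner-gray over 10 cells = 6081  → 100.0316
Σ rows: total corner-gray = 68336  → 1124.1174 mm³

1124.117


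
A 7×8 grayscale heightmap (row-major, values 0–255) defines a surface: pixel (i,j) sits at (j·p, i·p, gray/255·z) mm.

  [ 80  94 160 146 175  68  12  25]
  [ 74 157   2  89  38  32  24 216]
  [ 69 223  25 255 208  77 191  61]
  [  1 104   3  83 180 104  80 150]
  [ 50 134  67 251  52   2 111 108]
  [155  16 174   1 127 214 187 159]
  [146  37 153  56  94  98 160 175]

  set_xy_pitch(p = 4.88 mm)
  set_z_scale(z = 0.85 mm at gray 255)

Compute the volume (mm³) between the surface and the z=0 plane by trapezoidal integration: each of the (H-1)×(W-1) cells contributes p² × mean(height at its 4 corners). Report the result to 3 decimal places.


height_mm = gray/255 × 0.85; cell vol = 4.88² × mean(4 corners)
unit = 4.88² × 0.85 / (4×255) = 0.0198453 mm³ per gray-sum
row 0: Σ corner-gray over 7 cells = 2389  → 47.4105
row 1: Σ corner-gray over 7 cells = 3062  → 60.7664
row 2: Σ corner-gray over 7 cells = 3347  → 66.4223
row 3: Σ corner-gray over 7 cells = 2651  → 52.6100
row 4: Σ corner-gray over 7 cells = 3144  → 62.3937
row 5: Σ corner-gray over 7 cells = 3269  → 64.8744
Σ rows: total corner-gray = 17862  → 354.4773 mm³

354.477


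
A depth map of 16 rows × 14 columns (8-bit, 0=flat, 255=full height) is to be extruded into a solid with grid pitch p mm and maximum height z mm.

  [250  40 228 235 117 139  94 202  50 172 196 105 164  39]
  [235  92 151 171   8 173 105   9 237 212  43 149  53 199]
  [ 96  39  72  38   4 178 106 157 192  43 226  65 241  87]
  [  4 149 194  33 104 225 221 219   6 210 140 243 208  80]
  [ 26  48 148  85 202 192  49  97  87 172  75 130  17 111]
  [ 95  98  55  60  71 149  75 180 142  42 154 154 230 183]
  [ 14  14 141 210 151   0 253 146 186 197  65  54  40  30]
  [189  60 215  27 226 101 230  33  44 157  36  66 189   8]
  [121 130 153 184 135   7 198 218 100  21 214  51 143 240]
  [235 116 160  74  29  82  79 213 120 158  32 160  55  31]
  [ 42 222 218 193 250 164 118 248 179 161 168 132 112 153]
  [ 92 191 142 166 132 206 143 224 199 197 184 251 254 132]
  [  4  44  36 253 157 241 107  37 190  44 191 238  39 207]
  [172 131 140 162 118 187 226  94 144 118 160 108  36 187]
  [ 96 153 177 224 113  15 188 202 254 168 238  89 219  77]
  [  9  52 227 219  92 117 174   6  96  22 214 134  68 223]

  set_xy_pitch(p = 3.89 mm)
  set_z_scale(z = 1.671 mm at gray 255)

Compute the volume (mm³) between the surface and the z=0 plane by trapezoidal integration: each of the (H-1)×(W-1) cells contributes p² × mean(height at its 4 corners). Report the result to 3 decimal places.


height_mm = gray/255 × 1.671; cell vol = 3.89² × mean(4 corners)
unit = 3.89² × 1.671 / (4×255) = 0.0247899 mm³ per gray-sum
row 0: Σ corner-gray over 13 cells = 7013  → 173.8519
row 1: Σ corner-gray over 13 cells = 6145  → 152.3342
row 2: Σ corner-gray over 13 cells = 6893  → 170.8771
row 3: Σ corner-gray over 13 cells = 6729  → 166.8115
row 4: Σ corner-gray over 13 cells = 5839  → 144.7485
row 5: Σ corner-gray over 13 cells = 6056  → 150.1279
row 6: Σ corner-gray over 13 cells = 5923  → 146.8308
row 7: Σ corner-gray over 13 cells = 6434  → 159.4985
row 8: Σ corner-gray over 13 cells = 6291  → 155.9535
row 9: Σ corner-gray over 13 cells = 7347  → 182.1317
row 10: Σ corner-gray over 13 cells = 9327  → 231.2158
row 11: Σ corner-gray over 13 cells = 8167  → 202.4594
row 12: Σ corner-gray over 13 cells = 6972  → 172.8355
row 13: Σ corner-gray over 13 cells = 7860  → 194.8489
row 14: Σ corner-gray over 13 cells = 7327  → 181.6359
Σ rows: total corner-gray = 104323  → 2586.1609 mm³

2586.161


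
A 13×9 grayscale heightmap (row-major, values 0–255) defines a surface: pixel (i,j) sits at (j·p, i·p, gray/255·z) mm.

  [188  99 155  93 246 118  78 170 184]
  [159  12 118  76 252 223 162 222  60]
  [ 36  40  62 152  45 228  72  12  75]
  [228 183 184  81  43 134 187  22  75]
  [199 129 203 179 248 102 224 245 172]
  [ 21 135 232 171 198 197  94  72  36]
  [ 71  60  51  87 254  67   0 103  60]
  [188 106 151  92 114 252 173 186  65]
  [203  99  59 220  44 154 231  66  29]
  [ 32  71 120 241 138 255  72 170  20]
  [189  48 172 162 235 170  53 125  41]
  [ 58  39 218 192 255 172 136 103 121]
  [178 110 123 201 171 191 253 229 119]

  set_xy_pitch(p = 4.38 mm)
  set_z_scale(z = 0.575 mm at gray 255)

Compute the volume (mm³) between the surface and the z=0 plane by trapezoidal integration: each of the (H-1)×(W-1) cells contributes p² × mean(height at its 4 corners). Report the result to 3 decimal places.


height_mm = gray/255 × 0.575; cell vol = 4.38² × mean(4 corners)
unit = 4.38² × 0.575 / (4×255) = 0.0108147 mm³ per gray-sum
row 0: Σ corner-gray over 8 cells = 4639  → 50.1696
row 1: Σ corner-gray over 8 cells = 3682  → 39.8199
row 2: Σ corner-gray over 8 cells = 3304  → 35.7319
row 3: Σ corner-gray over 8 cells = 5002  → 54.0953
row 4: Σ corner-gray over 8 cells = 5286  → 57.1667
row 5: Σ corner-gray over 8 cells = 3630  → 39.2575
row 6: Σ corner-gray over 8 cells = 3776  → 40.8364
row 7: Σ corner-gray over 8 cells = 4379  → 47.3577
row 8: Σ corner-gray over 8 cells = 4164  → 45.0326
row 9: Σ corner-gray over 8 cells = 4346  → 47.0008
row 10: Σ corner-gray over 8 cells = 4569  → 49.4125
row 11: Σ corner-gray over 8 cells = 5262  → 56.9071
Σ rows: total corner-gray = 52039  → 562.7880 mm³

562.788


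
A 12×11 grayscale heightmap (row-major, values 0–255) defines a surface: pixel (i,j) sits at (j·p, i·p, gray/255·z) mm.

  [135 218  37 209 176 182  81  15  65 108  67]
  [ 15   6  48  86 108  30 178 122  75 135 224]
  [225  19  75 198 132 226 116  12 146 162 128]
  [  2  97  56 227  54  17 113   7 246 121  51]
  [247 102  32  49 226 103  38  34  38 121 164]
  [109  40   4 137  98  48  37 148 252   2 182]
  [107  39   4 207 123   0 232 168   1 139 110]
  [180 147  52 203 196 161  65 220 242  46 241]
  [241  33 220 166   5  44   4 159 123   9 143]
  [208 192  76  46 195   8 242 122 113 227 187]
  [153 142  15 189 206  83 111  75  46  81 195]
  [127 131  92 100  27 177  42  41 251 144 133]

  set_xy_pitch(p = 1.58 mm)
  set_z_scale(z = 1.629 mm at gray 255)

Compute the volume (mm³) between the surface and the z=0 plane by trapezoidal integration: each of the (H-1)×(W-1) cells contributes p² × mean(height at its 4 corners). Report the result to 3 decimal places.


height_mm = gray/255 × 1.629; cell vol = 1.58² × mean(4 corners)
unit = 1.58² × 1.629 / (4×255) = 0.0039869 mm³ per gray-sum
row 0: Σ corner-gray over 10 cells = 4199  → 16.7410
row 1: Σ corner-gray over 10 cells = 4340  → 17.3031
row 2: Σ corner-gray over 10 cells = 4454  → 17.7576
row 3: Σ corner-gray over 10 cells = 3826  → 15.2539
row 4: Σ corner-gray over 10 cells = 3720  → 14.8313
row 5: Σ corner-gray over 10 cells = 3866  → 15.4133
row 6: Σ corner-gray over 10 cells = 5128  → 20.4448
row 7: Σ corner-gray over 10 cells = 4995  → 19.9146
row 8: Σ corner-gray over 10 cells = 4747  → 18.9258
row 9: Σ corner-gray over 10 cells = 5081  → 20.2574
row 10: Σ corner-gray over 10 cells = 4514  → 17.9969
Σ rows: total corner-gray = 48870  → 194.8397 mm³

194.840


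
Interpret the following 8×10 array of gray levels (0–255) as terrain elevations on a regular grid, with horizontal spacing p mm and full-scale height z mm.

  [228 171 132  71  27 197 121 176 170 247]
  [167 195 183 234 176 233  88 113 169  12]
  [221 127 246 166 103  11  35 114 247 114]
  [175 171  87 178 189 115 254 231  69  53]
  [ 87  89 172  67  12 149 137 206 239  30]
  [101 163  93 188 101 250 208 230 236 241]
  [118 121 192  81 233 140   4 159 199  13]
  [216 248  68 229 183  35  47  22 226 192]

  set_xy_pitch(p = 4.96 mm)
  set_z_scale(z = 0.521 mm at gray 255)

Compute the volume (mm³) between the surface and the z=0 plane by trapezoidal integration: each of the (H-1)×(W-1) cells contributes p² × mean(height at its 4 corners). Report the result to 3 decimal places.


height_mm = gray/255 × 0.521; cell vol = 4.96² × mean(4 corners)
unit = 4.96² × 0.521 / (4×255) = 0.0125661 mm³ per gray-sum
row 0: Σ corner-gray over 9 cells = 5566  → 69.9430
row 1: Σ corner-gray over 9 cells = 5394  → 67.7816
row 2: Σ corner-gray over 9 cells = 5249  → 65.9595
row 3: Σ corner-gray over 9 cells = 5075  → 63.7730
row 4: Σ corner-gray over 9 cells = 5539  → 69.6037
row 5: Σ corner-gray over 9 cells = 5669  → 71.2373
row 6: Σ corner-gray over 9 cells = 4913  → 61.7373
Σ rows: total corner-gray = 37405  → 470.0354 mm³

470.035


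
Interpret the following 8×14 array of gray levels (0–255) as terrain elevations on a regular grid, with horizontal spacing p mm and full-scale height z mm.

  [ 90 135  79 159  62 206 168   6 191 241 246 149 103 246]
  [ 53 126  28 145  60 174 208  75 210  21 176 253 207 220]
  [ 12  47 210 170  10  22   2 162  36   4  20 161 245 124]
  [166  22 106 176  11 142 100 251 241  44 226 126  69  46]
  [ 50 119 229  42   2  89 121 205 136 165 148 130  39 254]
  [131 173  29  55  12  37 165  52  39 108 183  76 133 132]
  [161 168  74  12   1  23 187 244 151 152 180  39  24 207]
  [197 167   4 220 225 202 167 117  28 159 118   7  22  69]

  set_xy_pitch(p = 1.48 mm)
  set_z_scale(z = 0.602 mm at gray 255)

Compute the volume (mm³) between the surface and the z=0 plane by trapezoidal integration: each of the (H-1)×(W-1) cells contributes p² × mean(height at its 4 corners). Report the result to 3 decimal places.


54.539

height_mm = gray/255 × 0.602; cell vol = 1.48² × mean(4 corners)
unit = 1.48² × 0.602 / (4×255) = 0.00129277 mm³ per gray-sum
row 0: Σ corner-gray over 13 cells = 7465  → 9.6505
row 1: Σ corner-gray over 13 cells = 5953  → 7.6958
row 2: Σ corner-gray over 13 cells = 5554  → 7.1800
row 3: Σ corner-gray over 13 cells = 6394  → 8.2659
row 4: Σ corner-gray over 13 cells = 5541  → 7.1632
row 5: Σ corner-gray over 13 cells = 5265  → 6.8064
row 6: Σ corner-gray over 13 cells = 6016  → 7.7773
Σ rows: total corner-gray = 42188  → 54.5392 mm³


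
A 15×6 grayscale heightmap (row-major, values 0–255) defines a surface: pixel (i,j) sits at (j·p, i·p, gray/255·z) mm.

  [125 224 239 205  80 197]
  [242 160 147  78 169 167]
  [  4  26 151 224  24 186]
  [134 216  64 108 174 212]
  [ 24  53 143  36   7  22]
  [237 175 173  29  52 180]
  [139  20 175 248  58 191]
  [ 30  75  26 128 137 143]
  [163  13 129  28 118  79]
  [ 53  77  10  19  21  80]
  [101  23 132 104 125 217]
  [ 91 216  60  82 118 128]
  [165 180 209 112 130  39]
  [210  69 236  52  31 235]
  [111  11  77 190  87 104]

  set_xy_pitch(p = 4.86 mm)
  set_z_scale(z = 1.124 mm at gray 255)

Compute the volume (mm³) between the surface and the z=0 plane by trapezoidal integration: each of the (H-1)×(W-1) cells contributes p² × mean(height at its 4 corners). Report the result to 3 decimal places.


811.731

height_mm = gray/255 × 1.124; cell vol = 4.86² × mean(4 corners)
unit = 4.86² × 1.124 / (4×255) = 0.0260279 mm³ per gray-sum
row 0: Σ corner-gray over 5 cells = 3335  → 86.8030
row 1: Σ corner-gray over 5 cells = 2557  → 66.5533
row 2: Σ corner-gray over 5 cells = 2510  → 65.3300
row 3: Σ corner-gray over 5 cells = 1994  → 51.8996
row 4: Σ corner-gray over 5 cells = 1799  → 46.8241
row 5: Σ corner-gray over 5 cells = 2607  → 67.8547
row 6: Σ corner-gray over 5 cells = 2237  → 58.2244
row 7: Σ corner-gray over 5 cells = 1723  → 44.8460
row 8: Σ corner-gray over 5 cells = 1205  → 31.3636
row 9: Σ corner-gray over 5 cells = 1473  → 38.3391
row 10: Σ corner-gray over 5 cells = 2257  → 58.7449
row 11: Σ corner-gray over 5 cells = 2637  → 68.6355
row 12: Σ corner-gray over 5 cells = 2687  → 69.9369
row 13: Σ corner-gray over 5 cells = 2166  → 56.3764
Σ rows: total corner-gray = 31187  → 811.7313 mm³


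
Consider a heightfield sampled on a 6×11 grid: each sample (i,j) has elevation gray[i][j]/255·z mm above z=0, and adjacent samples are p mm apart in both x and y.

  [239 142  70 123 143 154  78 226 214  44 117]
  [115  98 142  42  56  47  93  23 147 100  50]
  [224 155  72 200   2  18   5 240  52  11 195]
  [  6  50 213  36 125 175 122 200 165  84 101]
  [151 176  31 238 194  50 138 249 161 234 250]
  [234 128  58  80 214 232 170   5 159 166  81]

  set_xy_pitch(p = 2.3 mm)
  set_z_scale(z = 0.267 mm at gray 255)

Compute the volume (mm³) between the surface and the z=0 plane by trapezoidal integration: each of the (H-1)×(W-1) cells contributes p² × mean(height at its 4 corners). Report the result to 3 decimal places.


height_mm = gray/255 × 0.267; cell vol = 2.3² × mean(4 corners)
unit = 2.3² × 0.267 / (4×255) = 0.00138474 mm³ per gray-sum
row 0: Σ corner-gray over 10 cells = 4405  → 6.0998
row 1: Σ corner-gray over 10 cells = 3590  → 4.9712
row 2: Σ corner-gray over 10 cells = 4376  → 6.0596
row 3: Σ corner-gray over 10 cells = 5790  → 8.0176
row 4: Σ corner-gray over 10 cells = 6082  → 8.4220
Σ rows: total corner-gray = 24243  → 33.5701 mm³

33.570


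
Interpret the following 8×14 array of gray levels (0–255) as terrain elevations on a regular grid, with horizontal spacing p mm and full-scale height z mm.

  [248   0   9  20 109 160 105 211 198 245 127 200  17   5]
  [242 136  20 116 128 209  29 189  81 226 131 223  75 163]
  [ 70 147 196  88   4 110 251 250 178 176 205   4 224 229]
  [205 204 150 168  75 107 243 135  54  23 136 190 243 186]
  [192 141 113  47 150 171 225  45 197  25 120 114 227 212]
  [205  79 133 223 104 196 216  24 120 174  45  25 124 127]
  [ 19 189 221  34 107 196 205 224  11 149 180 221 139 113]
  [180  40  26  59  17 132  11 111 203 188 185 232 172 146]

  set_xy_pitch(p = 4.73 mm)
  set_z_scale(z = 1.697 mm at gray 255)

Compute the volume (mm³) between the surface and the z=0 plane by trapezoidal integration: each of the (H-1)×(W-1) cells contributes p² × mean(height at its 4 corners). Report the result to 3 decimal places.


height_mm = gray/255 × 1.697; cell vol = 4.73² × mean(4 corners)
unit = 4.73² × 1.697 / (4×255) = 0.0372224 mm³ per gray-sum
row 0: Σ corner-gray over 13 cells = 6586  → 245.1465
row 1: Σ corner-gray over 13 cells = 7496  → 279.0188
row 2: Σ corner-gray over 13 cells = 7812  → 290.7811
row 3: Σ corner-gray over 13 cells = 7401  → 275.4827
row 4: Σ corner-gray over 13 cells = 6812  → 253.5587
row 5: Σ corner-gray over 13 cells = 7142  → 265.8421
row 6: Σ corner-gray over 13 cells = 6962  → 259.1421
Σ rows: total corner-gray = 50211  → 1868.9721 mm³

1868.972


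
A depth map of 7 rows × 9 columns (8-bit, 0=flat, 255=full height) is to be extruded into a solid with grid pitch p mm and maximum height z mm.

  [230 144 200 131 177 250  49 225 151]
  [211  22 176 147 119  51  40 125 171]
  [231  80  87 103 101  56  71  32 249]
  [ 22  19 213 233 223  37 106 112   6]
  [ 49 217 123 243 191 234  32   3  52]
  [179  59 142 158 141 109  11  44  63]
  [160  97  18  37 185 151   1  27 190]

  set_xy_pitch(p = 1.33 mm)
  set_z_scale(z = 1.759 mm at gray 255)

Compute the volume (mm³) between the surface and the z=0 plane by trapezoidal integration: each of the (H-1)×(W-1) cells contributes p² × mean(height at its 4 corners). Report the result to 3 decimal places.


67.175

height_mm = gray/255 × 1.759; cell vol = 1.33² × mean(4 corners)
unit = 1.33² × 1.759 / (4×255) = 0.00305049 mm³ per gray-sum
row 0: Σ corner-gray over 8 cells = 4475  → 13.6509
row 1: Σ corner-gray over 8 cells = 3282  → 10.0117
row 2: Σ corner-gray over 8 cells = 3454  → 10.5364
row 3: Σ corner-gray over 8 cells = 4101  → 12.5100
row 4: Σ corner-gray over 8 cells = 3757  → 11.4607
row 5: Σ corner-gray over 8 cells = 2952  → 9.0050
Σ rows: total corner-gray = 22021  → 67.1747 mm³


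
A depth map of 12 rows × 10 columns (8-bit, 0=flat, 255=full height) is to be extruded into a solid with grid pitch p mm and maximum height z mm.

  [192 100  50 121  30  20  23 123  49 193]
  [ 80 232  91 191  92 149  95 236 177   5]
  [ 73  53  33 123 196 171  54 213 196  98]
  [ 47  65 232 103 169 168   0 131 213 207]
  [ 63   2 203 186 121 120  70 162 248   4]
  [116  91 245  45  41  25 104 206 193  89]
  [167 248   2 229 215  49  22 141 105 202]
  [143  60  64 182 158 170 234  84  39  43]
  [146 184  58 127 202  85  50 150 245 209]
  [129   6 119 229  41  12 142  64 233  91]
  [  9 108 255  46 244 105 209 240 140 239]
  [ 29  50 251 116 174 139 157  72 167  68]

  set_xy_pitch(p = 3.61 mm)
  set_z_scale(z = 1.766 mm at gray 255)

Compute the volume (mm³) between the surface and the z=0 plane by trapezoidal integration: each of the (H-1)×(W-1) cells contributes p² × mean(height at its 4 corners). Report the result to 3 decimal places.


1151.863

height_mm = gray/255 × 1.766; cell vol = 3.61² × mean(4 corners)
unit = 3.61² × 1.766 / (4×255) = 0.0225634 mm³ per gray-sum
row 0: Σ corner-gray over 9 cells = 4028  → 90.8855
row 1: Σ corner-gray over 9 cells = 4860  → 109.6582
row 2: Σ corner-gray over 9 cells = 4665  → 105.2584
row 3: Σ corner-gray over 9 cells = 4707  → 106.2060
row 4: Σ corner-gray over 9 cells = 4396  → 99.1888
row 5: Σ corner-gray over 9 cells = 4496  → 101.4451
row 6: Σ corner-gray over 9 cells = 4559  → 102.8666
row 7: Σ corner-gray over 9 cells = 4725  → 106.6122
row 8: Σ corner-gray over 9 cells = 4469  → 100.8359
row 9: Σ corner-gray over 9 cells = 4854  → 109.5228
row 10: Σ corner-gray over 9 cells = 5291  → 119.3831
Σ rows: total corner-gray = 51050  → 1151.8626 mm³


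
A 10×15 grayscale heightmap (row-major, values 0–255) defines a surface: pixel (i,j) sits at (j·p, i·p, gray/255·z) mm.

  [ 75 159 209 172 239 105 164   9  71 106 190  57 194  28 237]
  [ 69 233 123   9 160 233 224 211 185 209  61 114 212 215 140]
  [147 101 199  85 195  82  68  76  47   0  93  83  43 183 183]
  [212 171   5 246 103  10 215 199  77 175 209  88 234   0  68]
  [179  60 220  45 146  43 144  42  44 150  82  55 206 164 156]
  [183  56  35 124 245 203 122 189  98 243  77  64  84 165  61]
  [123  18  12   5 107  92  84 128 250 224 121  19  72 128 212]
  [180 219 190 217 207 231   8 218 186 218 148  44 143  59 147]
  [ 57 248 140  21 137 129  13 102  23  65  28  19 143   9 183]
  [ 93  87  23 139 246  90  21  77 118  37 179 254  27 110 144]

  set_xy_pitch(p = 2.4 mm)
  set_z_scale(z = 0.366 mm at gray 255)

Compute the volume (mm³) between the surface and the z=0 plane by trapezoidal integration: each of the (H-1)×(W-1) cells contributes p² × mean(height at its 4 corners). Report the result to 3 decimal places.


128.554

height_mm = gray/255 × 0.366; cell vol = 2.4² × mean(4 corners)
unit = 2.4² × 0.366 / (4×255) = 0.00206682 mm³ per gray-sum
row 0: Σ corner-gray over 14 cells = 8305  → 17.1650
row 1: Σ corner-gray over 14 cells = 7427  → 15.3503
row 2: Σ corner-gray over 14 cells = 6584  → 13.6080
row 3: Σ corner-gray over 14 cells = 6881  → 14.2218
row 4: Σ corner-gray over 14 cells = 6791  → 14.0358
row 5: Σ corner-gray over 14 cells = 6509  → 13.4530
row 6: Σ corner-gray over 14 cells = 7358  → 15.2077
row 7: Σ corner-gray over 14 cells = 6897  → 14.2549
row 8: Σ corner-gray over 14 cells = 5447  → 11.2580
Σ rows: total corner-gray = 62199  → 128.5544 mm³


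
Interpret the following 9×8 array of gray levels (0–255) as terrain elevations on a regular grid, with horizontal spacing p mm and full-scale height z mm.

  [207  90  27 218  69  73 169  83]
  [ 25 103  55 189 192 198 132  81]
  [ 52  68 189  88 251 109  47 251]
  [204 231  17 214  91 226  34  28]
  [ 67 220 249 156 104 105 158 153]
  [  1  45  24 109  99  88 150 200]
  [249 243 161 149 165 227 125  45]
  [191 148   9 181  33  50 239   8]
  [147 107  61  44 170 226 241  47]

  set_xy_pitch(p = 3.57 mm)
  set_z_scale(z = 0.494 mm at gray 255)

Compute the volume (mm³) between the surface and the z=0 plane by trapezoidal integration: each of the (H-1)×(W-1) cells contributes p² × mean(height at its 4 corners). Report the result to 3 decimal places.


180.658

height_mm = gray/255 × 0.494; cell vol = 3.57² × mean(4 corners)
unit = 3.57² × 0.494 / (4×255) = 0.00617253 mm³ per gray-sum
row 0: Σ corner-gray over 7 cells = 3426  → 21.1471
row 1: Σ corner-gray over 7 cells = 3651  → 22.5359
row 2: Σ corner-gray over 7 cells = 3665  → 22.6223
row 3: Σ corner-gray over 7 cells = 4062  → 25.0728
row 4: Σ corner-gray over 7 cells = 3435  → 21.2026
row 5: Σ corner-gray over 7 cells = 3665  → 22.6223
row 6: Σ corner-gray over 7 cells = 3953  → 24.4000
row 7: Σ corner-gray over 7 cells = 3411  → 21.0545
Σ rows: total corner-gray = 29268  → 180.6576 mm³


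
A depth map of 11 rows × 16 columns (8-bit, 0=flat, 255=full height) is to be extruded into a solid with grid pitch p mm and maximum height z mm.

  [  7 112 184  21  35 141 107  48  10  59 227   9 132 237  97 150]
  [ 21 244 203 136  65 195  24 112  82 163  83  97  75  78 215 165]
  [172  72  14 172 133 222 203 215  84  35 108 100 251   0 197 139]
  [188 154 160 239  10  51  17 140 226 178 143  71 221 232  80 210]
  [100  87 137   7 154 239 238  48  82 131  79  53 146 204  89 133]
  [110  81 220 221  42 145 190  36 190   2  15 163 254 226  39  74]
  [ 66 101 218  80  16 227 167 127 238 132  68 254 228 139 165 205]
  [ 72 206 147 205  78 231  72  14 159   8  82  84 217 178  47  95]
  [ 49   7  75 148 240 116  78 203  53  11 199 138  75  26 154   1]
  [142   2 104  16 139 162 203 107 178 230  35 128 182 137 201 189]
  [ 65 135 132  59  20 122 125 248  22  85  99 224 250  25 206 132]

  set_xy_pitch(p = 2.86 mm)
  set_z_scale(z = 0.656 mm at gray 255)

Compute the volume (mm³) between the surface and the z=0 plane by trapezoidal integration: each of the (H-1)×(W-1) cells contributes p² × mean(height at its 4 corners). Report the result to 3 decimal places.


399.648

height_mm = gray/255 × 0.656; cell vol = 2.86² × mean(4 corners)
unit = 2.86² × 0.656 / (4×255) = 0.00526061 mm³ per gray-sum
row 0: Σ corner-gray over 15 cells = 6725  → 35.3776
row 1: Σ corner-gray over 15 cells = 7653  → 40.2594
row 2: Σ corner-gray over 15 cells = 8165  → 42.9528
row 3: Σ corner-gray over 15 cells = 7863  → 41.3641
row 4: Σ corner-gray over 15 cells = 7453  → 39.2073
row 5: Σ corner-gray over 15 cells = 8423  → 44.3101
row 6: Σ corner-gray over 15 cells = 8214  → 43.2106
row 7: Σ corner-gray over 15 cells = 6719  → 35.3460
row 8: Σ corner-gray over 15 cells = 7075  → 37.2188
row 9: Σ corner-gray over 15 cells = 7680  → 40.4015
Σ rows: total corner-gray = 75970  → 399.6482 mm³


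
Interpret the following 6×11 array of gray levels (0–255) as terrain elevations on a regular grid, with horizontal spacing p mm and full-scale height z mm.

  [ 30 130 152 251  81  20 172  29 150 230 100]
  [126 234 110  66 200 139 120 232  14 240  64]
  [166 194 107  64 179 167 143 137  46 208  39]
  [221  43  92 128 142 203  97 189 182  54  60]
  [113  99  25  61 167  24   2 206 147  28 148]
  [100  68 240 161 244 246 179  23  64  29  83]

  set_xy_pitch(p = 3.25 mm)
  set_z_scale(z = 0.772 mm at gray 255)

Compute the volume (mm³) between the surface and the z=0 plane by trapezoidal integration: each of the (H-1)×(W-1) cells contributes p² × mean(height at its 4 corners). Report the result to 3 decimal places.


200.507

height_mm = gray/255 × 0.772; cell vol = 3.25² × mean(4 corners)
unit = 3.25² × 0.772 / (4×255) = 0.00799436 mm³ per gray-sum
row 0: Σ corner-gray over 10 cells = 5460  → 43.6492
row 1: Σ corner-gray over 10 cells = 5595  → 44.7285
row 2: Σ corner-gray over 10 cells = 5236  → 41.8585
row 3: Σ corner-gray over 10 cells = 4320  → 34.5356
row 4: Σ corner-gray over 10 cells = 4470  → 35.7348
Σ rows: total corner-gray = 25081  → 200.5066 mm³


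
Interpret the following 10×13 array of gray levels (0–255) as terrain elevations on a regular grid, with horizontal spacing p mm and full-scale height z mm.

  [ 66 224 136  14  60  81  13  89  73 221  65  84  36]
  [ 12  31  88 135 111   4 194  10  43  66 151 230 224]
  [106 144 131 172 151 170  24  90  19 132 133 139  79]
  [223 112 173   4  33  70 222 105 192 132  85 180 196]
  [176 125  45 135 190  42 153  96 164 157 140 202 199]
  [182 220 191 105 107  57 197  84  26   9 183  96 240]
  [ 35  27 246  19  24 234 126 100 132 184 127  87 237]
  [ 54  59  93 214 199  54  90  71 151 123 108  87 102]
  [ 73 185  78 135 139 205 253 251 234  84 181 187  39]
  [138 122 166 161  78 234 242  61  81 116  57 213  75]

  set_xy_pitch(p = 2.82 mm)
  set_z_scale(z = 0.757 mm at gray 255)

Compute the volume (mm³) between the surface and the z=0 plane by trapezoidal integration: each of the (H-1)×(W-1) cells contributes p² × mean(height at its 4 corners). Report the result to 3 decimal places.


315.157

height_mm = gray/255 × 0.757; cell vol = 2.82² × mean(4 corners)
unit = 2.82² × 0.757 / (4×255) = 0.00590193 mm³ per gray-sum
row 0: Σ corner-gray over 12 cells = 4584  → 27.0544
row 1: Σ corner-gray over 12 cells = 5157  → 30.4362
row 2: Σ corner-gray over 12 cells = 5830  → 34.4082
row 3: Σ corner-gray over 12 cells = 6308  → 37.2294
row 4: Σ corner-gray over 12 cells = 6245  → 36.8575
row 5: Σ corner-gray over 12 cells = 5856  → 34.5617
row 6: Σ corner-gray over 12 cells = 5538  → 32.6849
row 7: Σ corner-gray over 12 cells = 6630  → 39.1298
row 8: Σ corner-gray over 12 cells = 7251  → 42.7949
Σ rows: total corner-gray = 53399  → 315.1571 mm³
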